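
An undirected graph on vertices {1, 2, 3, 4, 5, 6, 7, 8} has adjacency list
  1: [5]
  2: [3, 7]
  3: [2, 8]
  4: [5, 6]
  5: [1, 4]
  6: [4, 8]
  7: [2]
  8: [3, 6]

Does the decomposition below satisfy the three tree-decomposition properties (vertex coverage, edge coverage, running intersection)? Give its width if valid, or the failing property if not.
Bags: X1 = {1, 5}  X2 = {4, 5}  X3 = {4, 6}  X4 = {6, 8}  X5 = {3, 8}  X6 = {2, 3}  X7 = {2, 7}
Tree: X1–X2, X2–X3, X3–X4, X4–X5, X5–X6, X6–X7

Checking the three conditions: (i) the bags cover all of {1, 2, 3, 4, 5, 6, 7, 8}; (ii) for each edge, some bag contains both endpoints; (iii) the bags containing any fixed vertex form a subtree. All hold, so the decomposition is valid with width 2 − 1 = 1.

Yes; width 1.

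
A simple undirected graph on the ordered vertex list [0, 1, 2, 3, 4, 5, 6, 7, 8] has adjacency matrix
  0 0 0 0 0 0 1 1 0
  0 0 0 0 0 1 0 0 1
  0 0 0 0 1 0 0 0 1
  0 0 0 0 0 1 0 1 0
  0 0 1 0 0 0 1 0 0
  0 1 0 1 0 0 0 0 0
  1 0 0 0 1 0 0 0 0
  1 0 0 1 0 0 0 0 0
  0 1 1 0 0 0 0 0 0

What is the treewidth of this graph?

2

A width-2 tree decomposition is:
Bags: B1 = {0, 6, 7}  B2 = {3, 6, 7}  B3 = {3, 5, 6}  B4 = {1, 5, 6}  B5 = {1, 6, 8}  B6 = {2, 6, 8}  B7 = {2, 4, 6}
Tree: B1–B2, B2–B3, B3–B4, B4–B5, B5–B6, B6–B7
Every bag has size at most 3, so the width is 3 − 1 = 2 and tw(G) ≤ 2. Since 6–0–7–3–5–1–8–2–4–6 is a cycle in G, G is not acyclic. Forests are exactly the graphs of treewidth ≤ 1, so tw(G) ≥ 2. Combining the bounds, tw(G) = 2.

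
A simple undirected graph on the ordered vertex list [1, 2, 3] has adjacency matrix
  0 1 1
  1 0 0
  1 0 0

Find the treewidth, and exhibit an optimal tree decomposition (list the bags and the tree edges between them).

Treewidth 1.
One such decomposition:
Bags: B1 = {1, 3}  B2 = {1, 2}
Tree: B1–B2

Each bag holds 2 vertices, so the decomposition has width 1, which upper-bounds the treewidth. G has an edge, so its treewidth is at least 1. Therefore the treewidth is 1.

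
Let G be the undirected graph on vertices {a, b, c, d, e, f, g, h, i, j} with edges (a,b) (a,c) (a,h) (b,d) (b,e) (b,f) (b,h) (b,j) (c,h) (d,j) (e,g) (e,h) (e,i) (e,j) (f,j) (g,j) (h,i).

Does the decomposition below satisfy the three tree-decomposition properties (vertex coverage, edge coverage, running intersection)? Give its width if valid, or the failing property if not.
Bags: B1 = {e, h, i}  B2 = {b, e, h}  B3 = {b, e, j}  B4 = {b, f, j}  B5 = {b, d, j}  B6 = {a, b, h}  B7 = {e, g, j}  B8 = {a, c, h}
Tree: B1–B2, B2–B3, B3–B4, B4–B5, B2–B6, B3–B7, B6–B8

Yes; width 2.

Vertex coverage: the bags together contain {a, b, c, d, e, f, g, h, i, j}, the full vertex set. Edge coverage: each edge of G has both endpoints in at least one bag. Running intersection: for every vertex, the bags containing it form a connected subtree. All three properties hold, so this is a valid tree decomposition of width max|bag| − 1 = 2, and hence tw(G) ≤ 2.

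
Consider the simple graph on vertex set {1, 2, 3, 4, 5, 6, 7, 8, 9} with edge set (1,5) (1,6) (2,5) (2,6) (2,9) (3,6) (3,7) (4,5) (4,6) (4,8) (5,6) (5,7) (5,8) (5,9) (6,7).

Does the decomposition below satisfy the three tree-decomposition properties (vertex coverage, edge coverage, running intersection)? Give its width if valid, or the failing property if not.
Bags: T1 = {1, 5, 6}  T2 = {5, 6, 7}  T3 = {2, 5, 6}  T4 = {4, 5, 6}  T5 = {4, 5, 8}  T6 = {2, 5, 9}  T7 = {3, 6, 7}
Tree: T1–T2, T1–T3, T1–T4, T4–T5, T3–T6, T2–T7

Yes; width 2.

Vertex coverage: the bags together contain {1, 2, 3, 4, 5, 6, 7, 8, 9}, the full vertex set. Edge coverage: each edge of G has both endpoints in at least one bag. Running intersection: for every vertex, the bags containing it form a connected subtree. All three properties hold, so this is a valid tree decomposition of width max|bag| − 1 = 2, and hence tw(G) ≤ 2.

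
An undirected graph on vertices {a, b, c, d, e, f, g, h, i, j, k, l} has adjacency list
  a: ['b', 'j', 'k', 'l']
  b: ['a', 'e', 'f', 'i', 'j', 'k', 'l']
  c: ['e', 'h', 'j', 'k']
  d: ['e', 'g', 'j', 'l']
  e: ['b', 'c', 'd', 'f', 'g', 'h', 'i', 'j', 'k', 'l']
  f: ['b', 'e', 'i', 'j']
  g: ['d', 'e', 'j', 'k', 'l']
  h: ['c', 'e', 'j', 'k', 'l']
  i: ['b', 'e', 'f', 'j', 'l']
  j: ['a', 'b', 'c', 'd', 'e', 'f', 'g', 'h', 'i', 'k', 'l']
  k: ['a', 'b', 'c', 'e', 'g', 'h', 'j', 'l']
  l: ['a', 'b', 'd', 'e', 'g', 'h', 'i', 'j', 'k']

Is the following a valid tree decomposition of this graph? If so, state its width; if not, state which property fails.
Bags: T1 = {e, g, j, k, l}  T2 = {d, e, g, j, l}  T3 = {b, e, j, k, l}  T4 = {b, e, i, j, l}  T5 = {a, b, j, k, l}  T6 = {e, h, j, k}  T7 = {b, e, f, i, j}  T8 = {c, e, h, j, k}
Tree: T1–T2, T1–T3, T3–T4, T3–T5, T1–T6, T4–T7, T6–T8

No — edge (l,h) lies in no bag.

A tree decomposition must satisfy three properties: every vertex lies in some bag; for every edge, both endpoints lie together in some bag; and for every vertex, the bags containing it form a connected subtree. Here edge (l,h) lies in no bag, so the decomposition is invalid.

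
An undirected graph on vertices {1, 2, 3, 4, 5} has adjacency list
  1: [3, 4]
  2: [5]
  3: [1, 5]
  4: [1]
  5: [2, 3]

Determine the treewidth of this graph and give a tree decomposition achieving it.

Treewidth 1.
Bags: B1 = {3, 5}  B2 = {2, 5}  B3 = {1, 3}  B4 = {1, 4}
Tree: B1–B2, B1–B3, B3–B4

Each bag holds 2 vertices, so the decomposition has width 1, which upper-bounds the treewidth. Any graph with an edge has treewidth ≥ 1, and G has the edge 5–3. Hence tw(G) = 1 exactly.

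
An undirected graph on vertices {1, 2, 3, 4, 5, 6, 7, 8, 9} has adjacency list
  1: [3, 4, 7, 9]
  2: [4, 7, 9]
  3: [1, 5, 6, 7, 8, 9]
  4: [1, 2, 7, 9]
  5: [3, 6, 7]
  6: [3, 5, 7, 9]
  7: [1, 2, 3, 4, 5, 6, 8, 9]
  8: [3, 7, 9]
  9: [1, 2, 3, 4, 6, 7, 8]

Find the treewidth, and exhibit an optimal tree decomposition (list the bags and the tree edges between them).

The largest bag has 4 vertices, giving width 3; this decomposition certifies tw(G) ≤ 3. Conversely, {2, 4, 7, 9} is a clique of size 4, and the vertices of any clique must share a bag in every tree decomposition; so some bag has ≥ 4 vertices and tw(G) ≥ 3. Hence tw(G) = 3 exactly.

Treewidth 3.
Bags: B1 = {3, 5, 6, 7}  B2 = {3, 6, 7, 9}  B3 = {3, 7, 8, 9}  B4 = {1, 3, 7, 9}  B5 = {1, 4, 7, 9}  B6 = {2, 4, 7, 9}
Tree: B1–B2, B2–B3, B3–B4, B4–B5, B5–B6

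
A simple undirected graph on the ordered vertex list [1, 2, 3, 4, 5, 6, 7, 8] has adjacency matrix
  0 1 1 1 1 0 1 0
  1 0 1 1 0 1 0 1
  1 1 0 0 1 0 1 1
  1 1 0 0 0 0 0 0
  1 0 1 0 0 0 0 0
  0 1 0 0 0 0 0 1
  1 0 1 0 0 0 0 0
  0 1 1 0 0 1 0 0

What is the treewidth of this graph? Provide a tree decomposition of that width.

Treewidth 2.
Bags: B1 = {1, 2, 3}  B2 = {2, 3, 8}  B3 = {1, 3, 5}  B4 = {1, 2, 4}  B5 = {1, 3, 7}  B6 = {2, 6, 8}
Tree: B1–B2, B1–B3, B1–B4, B1–B5, B2–B6

Each bag holds 3 vertices, so the decomposition has width 2, which upper-bounds the treewidth. On the other hand G contains the 3-clique {2, 3, 8}. A clique must lie in a single bag of any decomposition, so no decomposition can have width below 2. The upper and lower bounds meet at 2, so that is the treewidth.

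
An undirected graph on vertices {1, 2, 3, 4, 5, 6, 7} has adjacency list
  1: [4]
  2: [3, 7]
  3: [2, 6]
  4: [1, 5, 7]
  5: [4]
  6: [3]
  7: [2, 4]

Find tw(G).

1

A width-1 tree decomposition is:
Bags: B1 = {2, 7}  B2 = {2, 3}  B3 = {4, 7}  B4 = {1, 4}  B5 = {3, 6}  B6 = {4, 5}
Tree: B1–B2, B1–B3, B3–B4, B2–B5, B3–B6
Every bag has size at most 2, so the width is 2 − 1 = 1 and tw(G) ≤ 1. G has an edge, so its treewidth is at least 1. Hence tw(G) = 1 exactly.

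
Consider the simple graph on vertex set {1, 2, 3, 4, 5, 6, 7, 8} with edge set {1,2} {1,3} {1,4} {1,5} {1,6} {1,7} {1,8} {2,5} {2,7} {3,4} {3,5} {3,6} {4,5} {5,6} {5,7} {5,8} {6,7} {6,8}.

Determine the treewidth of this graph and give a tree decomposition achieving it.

Treewidth 3.
Bags: B1 = {1, 5, 6, 7}  B2 = {1, 2, 5, 7}  B3 = {1, 3, 5, 6}  B4 = {1, 3, 4, 5}  B5 = {1, 5, 6, 8}
Tree: B1–B2, B1–B3, B3–B4, B3–B5

Each bag holds 4 vertices, so the decomposition has width 3, which upper-bounds the treewidth. For the lower bound, the 4 vertices {1, 2, 5, 7} are pairwise adjacent, and any tree decomposition puts a clique entirely inside one bag — forcing width ≥ 3. The upper and lower bounds meet at 3, so that is the treewidth.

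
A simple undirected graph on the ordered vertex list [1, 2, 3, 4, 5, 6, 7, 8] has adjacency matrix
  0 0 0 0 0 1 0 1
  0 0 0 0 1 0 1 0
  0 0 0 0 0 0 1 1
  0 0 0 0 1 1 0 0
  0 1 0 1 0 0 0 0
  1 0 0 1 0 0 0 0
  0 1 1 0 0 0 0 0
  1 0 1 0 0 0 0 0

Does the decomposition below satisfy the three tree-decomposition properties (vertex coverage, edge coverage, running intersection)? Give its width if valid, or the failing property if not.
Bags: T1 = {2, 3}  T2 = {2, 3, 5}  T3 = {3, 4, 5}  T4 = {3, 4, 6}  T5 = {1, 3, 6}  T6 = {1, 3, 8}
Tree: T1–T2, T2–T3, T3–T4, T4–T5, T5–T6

No — vertex 7 appears in no bag.

A tree decomposition must satisfy three properties: every vertex lies in some bag; for every edge, both endpoints lie together in some bag; and for every vertex, the bags containing it form a connected subtree. Here vertex 7 appears in no bag, so the decomposition is invalid.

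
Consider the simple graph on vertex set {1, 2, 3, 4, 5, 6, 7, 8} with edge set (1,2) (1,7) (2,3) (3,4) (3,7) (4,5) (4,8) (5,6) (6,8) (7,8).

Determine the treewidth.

2

A width-2 tree decomposition is:
Bags: B1 = {4, 5, 6}  B2 = {4, 6, 8}  B3 = {3, 4, 8}  B4 = {3, 7, 8}  B5 = {2, 3, 7}  B6 = {1, 2, 7}
Tree: B1–B2, B2–B3, B3–B4, B4–B5, B5–B6
Each bag holds 3 vertices, so the decomposition has width 2, which upper-bounds the treewidth. Since 5–6–8–4–5 is a cycle in G, G is not acyclic. Forests are exactly the graphs of treewidth ≤ 1, so tw(G) ≥ 2. Therefore the treewidth is 2.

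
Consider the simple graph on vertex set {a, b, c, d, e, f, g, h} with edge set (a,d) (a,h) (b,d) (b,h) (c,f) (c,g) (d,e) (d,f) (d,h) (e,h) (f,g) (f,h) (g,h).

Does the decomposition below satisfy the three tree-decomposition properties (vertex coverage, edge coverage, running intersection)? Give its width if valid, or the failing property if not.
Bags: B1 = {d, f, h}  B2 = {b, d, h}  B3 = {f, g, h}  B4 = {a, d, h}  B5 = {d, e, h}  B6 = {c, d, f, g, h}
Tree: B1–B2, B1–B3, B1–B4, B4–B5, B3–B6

No — bags containing vertex d are not connected in the tree.

A tree decomposition must satisfy three properties: every vertex lies in some bag; for every edge, both endpoints lie together in some bag; and for every vertex, the bags containing it form a connected subtree. Here bags containing vertex d are not connected in the tree, so the decomposition is invalid.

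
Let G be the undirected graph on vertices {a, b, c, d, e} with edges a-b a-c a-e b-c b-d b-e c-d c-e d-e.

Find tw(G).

3

A width-3 tree decomposition is:
Bags: B1 = {a, b, c, e}  B2 = {b, c, d, e}
Tree: B1–B2
Each bag holds 4 vertices, so the decomposition has width 3, which upper-bounds the treewidth. On the other hand G contains the 4-clique {b, c, d, e}. A clique must lie in a single bag of any decomposition, so no decomposition can have width below 3. Therefore the treewidth is 3.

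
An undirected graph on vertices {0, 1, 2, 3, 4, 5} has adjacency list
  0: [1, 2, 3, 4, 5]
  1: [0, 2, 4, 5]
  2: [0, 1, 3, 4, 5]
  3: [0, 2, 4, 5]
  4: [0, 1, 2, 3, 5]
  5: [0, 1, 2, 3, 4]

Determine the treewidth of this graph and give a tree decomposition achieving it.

Treewidth 4.
One optimal decomposition is:
Bags: B1 = {0, 2, 3, 4, 5}  B2 = {0, 1, 2, 4, 5}
Tree: B1–B2

Each bag holds 5 vertices, so the decomposition has width 4, which upper-bounds the treewidth. For the lower bound, the 5 vertices {0, 1, 2, 4, 5} are pairwise adjacent, and any tree decomposition puts a clique entirely inside one bag — forcing width ≥ 4. Therefore the treewidth is 4.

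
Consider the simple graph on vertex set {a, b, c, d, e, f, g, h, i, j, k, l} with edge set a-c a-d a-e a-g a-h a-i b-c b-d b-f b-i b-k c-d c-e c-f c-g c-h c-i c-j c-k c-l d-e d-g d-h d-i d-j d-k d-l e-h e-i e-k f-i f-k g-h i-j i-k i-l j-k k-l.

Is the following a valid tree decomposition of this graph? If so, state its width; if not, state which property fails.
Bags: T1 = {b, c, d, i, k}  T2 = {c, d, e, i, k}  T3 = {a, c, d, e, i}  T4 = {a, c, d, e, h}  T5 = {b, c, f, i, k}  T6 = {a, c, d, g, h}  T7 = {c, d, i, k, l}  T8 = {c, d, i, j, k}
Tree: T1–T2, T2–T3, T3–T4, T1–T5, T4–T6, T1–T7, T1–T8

Checking the three conditions: (i) the bags cover all of {a, b, c, d, e, f, g, h, i, j, k, l}; (ii) for each edge, some bag contains both endpoints; (iii) the bags containing any fixed vertex form a subtree. All hold, so the decomposition is valid with width 5 − 1 = 4.

Yes; width 4.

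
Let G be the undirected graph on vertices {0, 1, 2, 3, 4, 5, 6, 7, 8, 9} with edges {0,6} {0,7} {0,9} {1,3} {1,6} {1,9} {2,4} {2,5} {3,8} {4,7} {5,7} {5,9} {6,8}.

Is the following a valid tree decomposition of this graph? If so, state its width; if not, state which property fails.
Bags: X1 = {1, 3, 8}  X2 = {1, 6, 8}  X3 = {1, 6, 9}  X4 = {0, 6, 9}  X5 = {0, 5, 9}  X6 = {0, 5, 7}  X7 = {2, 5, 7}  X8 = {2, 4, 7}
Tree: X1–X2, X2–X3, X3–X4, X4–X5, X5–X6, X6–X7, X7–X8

Yes; width 2.

Checking the three conditions: (i) the bags cover all of {0, 1, 2, 3, 4, 5, 6, 7, 8, 9}; (ii) for each edge, some bag contains both endpoints; (iii) the bags containing any fixed vertex form a subtree. All hold, so the decomposition is valid with width 3 − 1 = 2.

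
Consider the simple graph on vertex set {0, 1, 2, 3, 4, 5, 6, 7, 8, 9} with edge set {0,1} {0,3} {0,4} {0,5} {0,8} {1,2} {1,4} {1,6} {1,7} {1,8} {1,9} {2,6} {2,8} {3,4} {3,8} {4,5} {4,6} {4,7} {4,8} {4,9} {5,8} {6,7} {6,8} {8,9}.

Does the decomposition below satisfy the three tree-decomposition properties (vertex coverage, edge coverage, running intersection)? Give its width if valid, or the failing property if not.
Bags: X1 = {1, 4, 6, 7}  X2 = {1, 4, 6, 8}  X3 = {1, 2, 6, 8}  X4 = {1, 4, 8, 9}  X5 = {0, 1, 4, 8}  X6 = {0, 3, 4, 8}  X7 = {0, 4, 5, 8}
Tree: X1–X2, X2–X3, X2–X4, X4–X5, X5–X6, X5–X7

Yes; width 3.

Vertex coverage: the bags together contain {0, 1, 2, 3, 4, 5, 6, 7, 8, 9}, the full vertex set. Edge coverage: each edge of G has both endpoints in at least one bag. Running intersection: for every vertex, the bags containing it form a connected subtree. All three properties hold, so this is a valid tree decomposition of width max|bag| − 1 = 3, and hence tw(G) ≤ 3.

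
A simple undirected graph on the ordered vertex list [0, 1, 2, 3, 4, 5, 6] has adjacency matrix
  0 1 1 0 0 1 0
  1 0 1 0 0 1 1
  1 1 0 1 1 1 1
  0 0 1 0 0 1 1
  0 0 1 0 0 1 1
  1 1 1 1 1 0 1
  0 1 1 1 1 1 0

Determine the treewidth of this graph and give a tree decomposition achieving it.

Treewidth 3.
One optimal decomposition is:
Bags: B1 = {1, 2, 5, 6}  B2 = {0, 1, 2, 5}  B3 = {2, 4, 5, 6}  B4 = {2, 3, 5, 6}
Tree: B1–B2, B1–B3, B3–B4

The largest bag has 4 vertices, giving width 3; this decomposition certifies tw(G) ≤ 3. Conversely, {0, 1, 2, 5} is a clique of size 4, and the vertices of any clique must share a bag in every tree decomposition; so some bag has ≥ 4 vertices and tw(G) ≥ 3. Combining the bounds, tw(G) = 3.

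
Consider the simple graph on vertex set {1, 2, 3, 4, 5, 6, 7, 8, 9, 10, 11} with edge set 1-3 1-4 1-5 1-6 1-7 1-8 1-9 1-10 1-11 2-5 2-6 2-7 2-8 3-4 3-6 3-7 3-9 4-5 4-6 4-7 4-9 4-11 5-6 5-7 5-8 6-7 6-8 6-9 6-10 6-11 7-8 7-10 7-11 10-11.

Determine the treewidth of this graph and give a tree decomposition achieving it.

Treewidth 4.
One such decomposition:
Bags: B1 = {1, 3, 4, 6, 7}  B2 = {1, 4, 5, 6, 7}  B3 = {1, 4, 6, 7, 11}  B4 = {1, 5, 6, 7, 8}  B5 = {1, 3, 4, 6, 9}  B6 = {2, 5, 6, 7, 8}  B7 = {1, 6, 7, 10, 11}
Tree: B1–B2, B2–B3, B2–B4, B1–B5, B4–B6, B3–B7

The largest bag has 5 vertices, giving width 4; this decomposition certifies tw(G) ≤ 4. Conversely, {1, 3, 4, 6, 9} is a clique of size 5, and the vertices of any clique must share a bag in every tree decomposition; so some bag has ≥ 5 vertices and tw(G) ≥ 4. Hence tw(G) = 4 exactly.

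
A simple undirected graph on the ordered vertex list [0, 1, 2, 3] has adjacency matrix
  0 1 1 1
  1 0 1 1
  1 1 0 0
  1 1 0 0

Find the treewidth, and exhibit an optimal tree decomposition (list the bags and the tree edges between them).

The largest bag has 3 vertices, giving width 2; this decomposition certifies tw(G) ≤ 2. On the other hand G contains the 3-clique {0, 1, 2}. A clique must lie in a single bag of any decomposition, so no decomposition can have width below 2. The upper and lower bounds meet at 2, so that is the treewidth.

Treewidth 2.
One such decomposition:
Bags: B1 = {0, 1, 2}  B2 = {0, 1, 3}
Tree: B1–B2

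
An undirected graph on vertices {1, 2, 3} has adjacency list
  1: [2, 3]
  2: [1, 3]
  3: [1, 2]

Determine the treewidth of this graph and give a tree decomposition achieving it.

A single bag containing all 3 vertices is trivially a valid decomposition of width 2. Conversely, {1, 2, 3} is a clique of size 3, and the vertices of any clique must share a bag in every tree decomposition; so some bag has ≥ 3 vertices and tw(G) ≥ 2. Therefore the treewidth is 2.

Treewidth 2.
One optimal decomposition is:
Bags: B1 = {1, 2, 3}
Tree: (single bag)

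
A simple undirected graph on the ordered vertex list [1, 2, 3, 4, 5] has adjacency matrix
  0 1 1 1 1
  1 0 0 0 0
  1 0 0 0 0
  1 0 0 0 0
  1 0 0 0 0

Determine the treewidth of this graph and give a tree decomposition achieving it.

Treewidth 1.
One such decomposition:
Bags: B1 = {1, 4}  B2 = {1, 3}  B3 = {1, 5}  B4 = {1, 2}
Tree: B1–B2, B1–B3, B3–B4

Every bag has size at most 2, so the width is 2 − 1 = 1 and tw(G) ≤ 1. Since G has at least one edge (e.g. 4–1), it is not an edgeless graph, so tw(G) ≥ 1. Hence tw(G) = 1 exactly.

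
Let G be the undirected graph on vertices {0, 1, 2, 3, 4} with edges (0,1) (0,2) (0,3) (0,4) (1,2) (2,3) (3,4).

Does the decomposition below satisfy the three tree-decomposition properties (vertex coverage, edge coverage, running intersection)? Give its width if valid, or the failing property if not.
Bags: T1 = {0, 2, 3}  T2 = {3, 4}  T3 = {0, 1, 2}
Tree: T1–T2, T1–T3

A tree decomposition must satisfy three properties: every vertex lies in some bag; for every edge, both endpoints lie together in some bag; and for every vertex, the bags containing it form a connected subtree. Here edge (0,4) lies in no bag, so the decomposition is invalid.

No — edge (0,4) lies in no bag.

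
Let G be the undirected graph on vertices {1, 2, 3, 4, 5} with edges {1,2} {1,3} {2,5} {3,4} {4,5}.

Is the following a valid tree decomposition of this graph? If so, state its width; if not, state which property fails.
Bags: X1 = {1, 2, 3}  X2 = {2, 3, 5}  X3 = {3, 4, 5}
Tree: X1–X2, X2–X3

Vertex coverage: the bags together contain {1, 2, 3, 4, 5}, the full vertex set. Edge coverage: each edge of G has both endpoints in at least one bag. Running intersection: for every vertex, the bags containing it form a connected subtree. All three properties hold, so this is a valid tree decomposition of width max|bag| − 1 = 2, and hence tw(G) ≤ 2.

Yes; width 2.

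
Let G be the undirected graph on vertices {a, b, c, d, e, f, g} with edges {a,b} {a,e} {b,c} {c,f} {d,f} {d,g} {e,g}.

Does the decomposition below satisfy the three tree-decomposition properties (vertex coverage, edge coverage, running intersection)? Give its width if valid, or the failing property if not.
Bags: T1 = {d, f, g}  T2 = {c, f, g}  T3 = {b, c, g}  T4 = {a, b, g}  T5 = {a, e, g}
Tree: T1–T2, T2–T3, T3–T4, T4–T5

Yes; width 2.

Every vertex of G appears in some bag (union = {a, b, c, d, e, f, g}); every edge is covered by a bag; and for each vertex v the set of bags containing v is connected in the bag tree. The decomposition is therefore valid. The largest bag has 3 vertices, so the width is 2.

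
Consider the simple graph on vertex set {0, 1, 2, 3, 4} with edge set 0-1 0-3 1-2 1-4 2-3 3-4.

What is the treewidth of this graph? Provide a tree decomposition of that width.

Treewidth 2.
One optimal decomposition is:
Bags: B1 = {1, 3, 4}  B2 = {0, 1, 3}  B3 = {1, 2, 3}
Tree: B1–B2, B2–B3

Every bag has size at most 3, so the width is 3 − 1 = 2 and tw(G) ≤ 2. The edges 1–4–3–0–1 form a cycle, so G is not a tree and its treewidth is at least 2. Hence tw(G) = 2 exactly.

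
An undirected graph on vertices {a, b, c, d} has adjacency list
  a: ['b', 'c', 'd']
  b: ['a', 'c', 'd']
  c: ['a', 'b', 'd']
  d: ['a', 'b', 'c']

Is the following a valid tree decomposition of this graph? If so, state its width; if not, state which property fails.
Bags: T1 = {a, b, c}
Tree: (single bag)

No — vertex d appears in no bag.

A tree decomposition must satisfy three properties: every vertex lies in some bag; for every edge, both endpoints lie together in some bag; and for every vertex, the bags containing it form a connected subtree. Here vertex d appears in no bag, so the decomposition is invalid.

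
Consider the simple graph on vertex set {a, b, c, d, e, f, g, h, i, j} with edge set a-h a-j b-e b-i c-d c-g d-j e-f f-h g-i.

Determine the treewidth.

A width-2 tree decomposition is:
Bags: B1 = {a, f, h}  B2 = {a, e, f}  B3 = {a, b, e}  B4 = {a, b, i}  B5 = {a, g, i}  B6 = {a, c, g}  B7 = {a, c, d}  B8 = {a, d, j}
Tree: B1–B2, B2–B3, B3–B4, B4–B5, B5–B6, B6–B7, B7–B8
The largest bag has 3 vertices, giving width 2; this decomposition certifies tw(G) ≤ 2. The edges a–h–f–e–b–i–g–c–d–j–a form a cycle, so G is not a tree and its treewidth is at least 2. Therefore the treewidth is 2.

2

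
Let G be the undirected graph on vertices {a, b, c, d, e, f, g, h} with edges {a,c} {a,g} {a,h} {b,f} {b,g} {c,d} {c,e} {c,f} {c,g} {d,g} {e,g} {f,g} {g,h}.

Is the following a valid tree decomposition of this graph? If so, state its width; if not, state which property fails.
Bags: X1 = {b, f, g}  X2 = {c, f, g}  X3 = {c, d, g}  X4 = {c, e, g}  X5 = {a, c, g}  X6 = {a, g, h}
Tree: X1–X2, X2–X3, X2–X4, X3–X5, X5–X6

Vertex coverage: the bags together contain {a, b, c, d, e, f, g, h}, the full vertex set. Edge coverage: each edge of G has both endpoints in at least one bag. Running intersection: for every vertex, the bags containing it form a connected subtree. All three properties hold, so this is a valid tree decomposition of width max|bag| − 1 = 2, and hence tw(G) ≤ 2.

Yes; width 2.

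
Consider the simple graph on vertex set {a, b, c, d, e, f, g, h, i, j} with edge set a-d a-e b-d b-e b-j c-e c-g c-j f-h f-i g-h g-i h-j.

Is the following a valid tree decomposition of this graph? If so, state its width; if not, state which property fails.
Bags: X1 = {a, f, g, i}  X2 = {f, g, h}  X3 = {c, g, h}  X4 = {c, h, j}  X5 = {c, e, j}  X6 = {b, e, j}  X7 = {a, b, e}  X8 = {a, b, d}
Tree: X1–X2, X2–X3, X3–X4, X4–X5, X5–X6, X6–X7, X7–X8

No — bags containing vertex a are not connected in the tree.

A tree decomposition must satisfy three properties: every vertex lies in some bag; for every edge, both endpoints lie together in some bag; and for every vertex, the bags containing it form a connected subtree. Here bags containing vertex a are not connected in the tree, so the decomposition is invalid.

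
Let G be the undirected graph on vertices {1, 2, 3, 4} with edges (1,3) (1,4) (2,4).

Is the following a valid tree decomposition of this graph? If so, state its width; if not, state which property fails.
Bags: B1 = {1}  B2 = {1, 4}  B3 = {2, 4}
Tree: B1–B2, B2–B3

No — vertex 3 appears in no bag.

A tree decomposition must satisfy three properties: every vertex lies in some bag; for every edge, both endpoints lie together in some bag; and for every vertex, the bags containing it form a connected subtree. Here vertex 3 appears in no bag, so the decomposition is invalid.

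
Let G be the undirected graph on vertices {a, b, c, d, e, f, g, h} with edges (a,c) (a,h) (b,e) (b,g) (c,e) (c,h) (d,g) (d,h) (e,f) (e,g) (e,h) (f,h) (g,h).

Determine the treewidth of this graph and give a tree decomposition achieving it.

Each bag holds 3 vertices, so the decomposition has width 2, which upper-bounds the treewidth. For the lower bound, the 3 vertices {d, g, h} are pairwise adjacent, and any tree decomposition puts a clique entirely inside one bag — forcing width ≥ 2. The upper and lower bounds meet at 2, so that is the treewidth.

Treewidth 2.
Bags: B1 = {e, g, h}  B2 = {d, g, h}  B3 = {e, f, h}  B4 = {c, e, h}  B5 = {a, c, h}  B6 = {b, e, g}
Tree: B1–B2, B1–B3, B1–B4, B4–B5, B1–B6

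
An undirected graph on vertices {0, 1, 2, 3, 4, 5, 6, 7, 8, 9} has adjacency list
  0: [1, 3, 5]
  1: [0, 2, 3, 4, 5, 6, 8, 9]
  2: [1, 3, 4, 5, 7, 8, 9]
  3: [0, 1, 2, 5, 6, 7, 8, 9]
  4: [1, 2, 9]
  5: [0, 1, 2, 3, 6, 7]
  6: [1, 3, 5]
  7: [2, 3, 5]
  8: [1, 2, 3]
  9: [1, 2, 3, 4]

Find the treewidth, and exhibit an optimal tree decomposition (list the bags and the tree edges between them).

Treewidth 3.
One optimal decomposition is:
Bags: B1 = {1, 3, 5, 6}  B2 = {1, 2, 3, 5}  B3 = {2, 3, 5, 7}  B4 = {0, 1, 3, 5}  B5 = {1, 2, 3, 9}  B6 = {1, 2, 4, 9}  B7 = {1, 2, 3, 8}
Tree: B1–B2, B2–B3, B2–B4, B2–B5, B5–B6, B2–B7

Each bag holds 4 vertices, so the decomposition has width 3, which upper-bounds the treewidth. On the other hand G contains the 4-clique {0, 1, 3, 5}. A clique must lie in a single bag of any decomposition, so no decomposition can have width below 3. The upper and lower bounds meet at 3, so that is the treewidth.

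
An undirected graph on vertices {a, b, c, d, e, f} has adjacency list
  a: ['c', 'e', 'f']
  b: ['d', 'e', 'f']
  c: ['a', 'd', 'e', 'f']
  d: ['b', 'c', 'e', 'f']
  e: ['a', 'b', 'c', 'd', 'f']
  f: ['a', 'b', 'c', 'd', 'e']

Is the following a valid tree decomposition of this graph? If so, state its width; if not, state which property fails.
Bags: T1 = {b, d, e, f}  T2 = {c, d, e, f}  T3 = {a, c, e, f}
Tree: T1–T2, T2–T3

Checking the three conditions: (i) the bags cover all of {a, b, c, d, e, f}; (ii) for each edge, some bag contains both endpoints; (iii) the bags containing any fixed vertex form a subtree. All hold, so the decomposition is valid with width 4 − 1 = 3.

Yes; width 3.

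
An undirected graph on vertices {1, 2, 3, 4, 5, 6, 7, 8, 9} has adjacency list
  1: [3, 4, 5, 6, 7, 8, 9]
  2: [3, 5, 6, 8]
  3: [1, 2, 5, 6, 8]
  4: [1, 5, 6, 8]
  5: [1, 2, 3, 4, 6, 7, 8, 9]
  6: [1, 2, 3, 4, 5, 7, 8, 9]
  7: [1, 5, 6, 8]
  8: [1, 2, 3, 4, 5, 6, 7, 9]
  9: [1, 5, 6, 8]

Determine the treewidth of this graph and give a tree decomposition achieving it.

The largest bag has 5 vertices, giving width 4; this decomposition certifies tw(G) ≤ 4. For the lower bound, the 5 vertices {1, 5, 6, 8, 9} are pairwise adjacent, and any tree decomposition puts a clique entirely inside one bag — forcing width ≥ 4. Combining the bounds, tw(G) = 4.

Treewidth 4.
One optimal decomposition is:
Bags: B1 = {1, 5, 6, 7, 8}  B2 = {1, 3, 5, 6, 8}  B3 = {1, 4, 5, 6, 8}  B4 = {1, 5, 6, 8, 9}  B5 = {2, 3, 5, 6, 8}
Tree: B1–B2, B1–B3, B1–B4, B2–B5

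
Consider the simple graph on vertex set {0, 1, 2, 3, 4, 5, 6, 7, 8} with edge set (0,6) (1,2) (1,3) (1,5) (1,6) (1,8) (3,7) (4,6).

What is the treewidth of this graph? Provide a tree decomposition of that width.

Treewidth 1.
Bags: B1 = {1, 5}  B2 = {1, 6}  B3 = {1, 2}  B4 = {1, 3}  B5 = {0, 6}  B6 = {3, 7}  B7 = {1, 8}  B8 = {4, 6}
Tree: B1–B2, B1–B3, B3–B4, B2–B5, B4–B6, B3–B7, B5–B8

Each bag holds 2 vertices, so the decomposition has width 1, which upper-bounds the treewidth. G has an edge, so its treewidth is at least 1. Hence tw(G) = 1 exactly.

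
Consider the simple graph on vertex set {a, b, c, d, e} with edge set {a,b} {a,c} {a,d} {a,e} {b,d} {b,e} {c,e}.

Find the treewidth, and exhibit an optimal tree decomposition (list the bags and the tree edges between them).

Every bag has size at most 3, so the width is 3 − 1 = 2 and tw(G) ≤ 2. Conversely, {a, b, d} is a clique of size 3, and the vertices of any clique must share a bag in every tree decomposition; so some bag has ≥ 3 vertices and tw(G) ≥ 2. Combining the bounds, tw(G) = 2.

Treewidth 2.
One optimal decomposition is:
Bags: B1 = {a, b, e}  B2 = {a, b, d}  B3 = {a, c, e}
Tree: B1–B2, B1–B3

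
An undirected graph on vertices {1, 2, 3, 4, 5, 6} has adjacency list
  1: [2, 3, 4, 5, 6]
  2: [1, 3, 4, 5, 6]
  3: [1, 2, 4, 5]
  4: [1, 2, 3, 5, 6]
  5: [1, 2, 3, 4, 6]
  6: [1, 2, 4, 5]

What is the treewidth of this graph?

4

A width-4 tree decomposition is:
Bags: B1 = {1, 2, 4, 5, 6}  B2 = {1, 2, 3, 4, 5}
Tree: B1–B2
The largest bag has 5 vertices, giving width 4; this decomposition certifies tw(G) ≤ 4. On the other hand G contains the 5-clique {1, 2, 3, 4, 5}. A clique must lie in a single bag of any decomposition, so no decomposition can have width below 4. Hence tw(G) = 4 exactly.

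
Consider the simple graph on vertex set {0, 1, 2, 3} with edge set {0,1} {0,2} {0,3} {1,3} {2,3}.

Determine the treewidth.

A width-2 tree decomposition is:
Bags: B1 = {0, 1, 3}  B2 = {0, 2, 3}
Tree: B1–B2
Every bag has size at most 3, so the width is 3 − 1 = 2 and tw(G) ≤ 2. For the lower bound, the 3 vertices {0, 1, 3} are pairwise adjacent, and any tree decomposition puts a clique entirely inside one bag — forcing width ≥ 2. Combining the bounds, tw(G) = 2.

2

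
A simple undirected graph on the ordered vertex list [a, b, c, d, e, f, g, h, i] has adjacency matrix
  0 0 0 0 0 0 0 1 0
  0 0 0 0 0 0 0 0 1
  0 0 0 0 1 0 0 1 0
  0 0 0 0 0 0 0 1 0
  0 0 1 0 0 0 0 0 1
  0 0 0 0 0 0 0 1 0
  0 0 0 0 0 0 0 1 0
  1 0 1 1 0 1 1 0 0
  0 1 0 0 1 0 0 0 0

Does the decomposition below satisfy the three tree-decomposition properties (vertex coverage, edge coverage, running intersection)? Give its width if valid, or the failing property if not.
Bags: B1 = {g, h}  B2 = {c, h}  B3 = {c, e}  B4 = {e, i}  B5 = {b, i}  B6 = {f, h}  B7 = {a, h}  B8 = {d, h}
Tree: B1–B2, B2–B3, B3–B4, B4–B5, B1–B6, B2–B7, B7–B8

Checking the three conditions: (i) the bags cover all of {a, b, c, d, e, f, g, h, i}; (ii) for each edge, some bag contains both endpoints; (iii) the bags containing any fixed vertex form a subtree. All hold, so the decomposition is valid with width 2 − 1 = 1.

Yes; width 1.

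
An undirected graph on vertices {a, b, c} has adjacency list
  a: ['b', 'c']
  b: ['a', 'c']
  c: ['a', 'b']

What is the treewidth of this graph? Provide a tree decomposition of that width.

Treewidth 2.
One optimal decomposition is:
Bags: B1 = {a, b, c}
Tree: (single bag)

A single bag containing all 3 vertices is trivially a valid decomposition of width 2. Conversely, {a, b, c} is a clique of size 3, and the vertices of any clique must share a bag in every tree decomposition; so some bag has ≥ 3 vertices and tw(G) ≥ 2. Therefore the treewidth is 2.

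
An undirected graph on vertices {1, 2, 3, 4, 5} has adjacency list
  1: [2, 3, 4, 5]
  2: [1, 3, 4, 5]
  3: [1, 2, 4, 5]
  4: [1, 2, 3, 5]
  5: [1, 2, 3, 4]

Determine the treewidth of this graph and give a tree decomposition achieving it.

Treewidth 4.
One optimal decomposition is:
Bags: B1 = {1, 2, 3, 4, 5}
Tree: (single bag)

With just one bag of size 5, the width is 5 − 1 = 4, so tw(G) ≤ 4. On the other hand G contains the 5-clique {1, 2, 3, 4, 5}. A clique must lie in a single bag of any decomposition, so no decomposition can have width below 4. Hence tw(G) = 4 exactly.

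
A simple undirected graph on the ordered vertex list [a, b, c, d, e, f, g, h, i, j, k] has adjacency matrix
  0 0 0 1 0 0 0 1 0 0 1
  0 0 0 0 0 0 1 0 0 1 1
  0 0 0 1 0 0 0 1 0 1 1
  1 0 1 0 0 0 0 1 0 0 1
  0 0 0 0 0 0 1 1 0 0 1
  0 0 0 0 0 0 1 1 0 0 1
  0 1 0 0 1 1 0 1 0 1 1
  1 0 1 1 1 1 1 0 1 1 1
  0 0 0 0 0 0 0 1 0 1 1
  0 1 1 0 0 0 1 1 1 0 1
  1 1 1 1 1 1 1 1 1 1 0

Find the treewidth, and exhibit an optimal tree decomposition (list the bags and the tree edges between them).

The largest bag has 4 vertices, giving width 3; this decomposition certifies tw(G) ≤ 3. On the other hand G contains the 4-clique {c, d, h, k}. A clique must lie in a single bag of any decomposition, so no decomposition can have width below 3. Hence tw(G) = 3 exactly.

Treewidth 3.
Bags: B1 = {g, h, j, k}  B2 = {c, h, j, k}  B3 = {e, g, h, k}  B4 = {c, d, h, k}  B5 = {b, g, j, k}  B6 = {a, d, h, k}  B7 = {f, g, h, k}  B8 = {h, i, j, k}
Tree: B1–B2, B1–B3, B2–B4, B1–B5, B4–B6, B3–B7, B2–B8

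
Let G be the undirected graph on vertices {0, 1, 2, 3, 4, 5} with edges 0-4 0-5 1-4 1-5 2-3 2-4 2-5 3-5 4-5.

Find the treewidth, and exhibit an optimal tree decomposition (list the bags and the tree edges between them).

Each bag holds 3 vertices, so the decomposition has width 2, which upper-bounds the treewidth. For the lower bound, the 3 vertices {2, 3, 5} are pairwise adjacent, and any tree decomposition puts a clique entirely inside one bag — forcing width ≥ 2. Hence tw(G) = 2 exactly.

Treewidth 2.
One optimal decomposition is:
Bags: B1 = {2, 3, 5}  B2 = {2, 4, 5}  B3 = {0, 4, 5}  B4 = {1, 4, 5}
Tree: B1–B2, B2–B3, B2–B4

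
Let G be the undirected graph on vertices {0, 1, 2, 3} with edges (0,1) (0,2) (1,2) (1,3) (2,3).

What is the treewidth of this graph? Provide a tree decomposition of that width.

Treewidth 2.
One optimal decomposition is:
Bags: B1 = {0, 1, 2}  B2 = {1, 2, 3}
Tree: B1–B2

Each bag holds 3 vertices, so the decomposition has width 2, which upper-bounds the treewidth. On the other hand G contains the 3-clique {0, 1, 2}. A clique must lie in a single bag of any decomposition, so no decomposition can have width below 2. Therefore the treewidth is 2.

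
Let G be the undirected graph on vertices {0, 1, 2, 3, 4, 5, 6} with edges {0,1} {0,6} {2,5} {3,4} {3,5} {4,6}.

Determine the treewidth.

1

A width-1 tree decomposition is:
Bags: B1 = {2, 5}  B2 = {3, 5}  B3 = {3, 4}  B4 = {4, 6}  B5 = {0, 6}  B6 = {0, 1}
Tree: B1–B2, B2–B3, B3–B4, B4–B5, B5–B6
The largest bag has 2 vertices, giving width 1; this decomposition certifies tw(G) ≤ 1. Since G has at least one edge (e.g. 2–5), it is not an edgeless graph, so tw(G) ≥ 1. The upper and lower bounds meet at 1, so that is the treewidth.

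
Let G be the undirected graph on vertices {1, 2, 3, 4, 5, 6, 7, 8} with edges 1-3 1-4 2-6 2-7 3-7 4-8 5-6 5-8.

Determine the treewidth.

2

A width-2 tree decomposition is:
Bags: B1 = {2, 6, 7}  B2 = {3, 6, 7}  B3 = {1, 3, 6}  B4 = {1, 4, 6}  B5 = {4, 6, 8}  B6 = {5, 6, 8}
Tree: B1–B2, B2–B3, B3–B4, B4–B5, B5–B6
Every bag has size at most 3, so the width is 3 − 1 = 2 and tw(G) ≤ 2. Since 6–2–7–3–1–4–8–5–6 is a cycle in G, G is not acyclic. Forests are exactly the graphs of treewidth ≤ 1, so tw(G) ≥ 2. Hence tw(G) = 2 exactly.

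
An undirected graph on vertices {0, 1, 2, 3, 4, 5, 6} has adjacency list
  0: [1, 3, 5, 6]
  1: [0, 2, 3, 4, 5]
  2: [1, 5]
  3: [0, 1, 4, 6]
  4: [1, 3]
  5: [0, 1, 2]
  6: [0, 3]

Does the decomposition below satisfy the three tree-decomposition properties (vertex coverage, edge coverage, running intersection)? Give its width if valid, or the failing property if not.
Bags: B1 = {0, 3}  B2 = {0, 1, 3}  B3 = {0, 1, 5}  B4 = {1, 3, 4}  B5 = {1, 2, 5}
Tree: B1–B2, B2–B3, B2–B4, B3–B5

A tree decomposition must satisfy three properties: every vertex lies in some bag; for every edge, both endpoints lie together in some bag; and for every vertex, the bags containing it form a connected subtree. Here vertex 6 appears in no bag, so the decomposition is invalid.

No — vertex 6 appears in no bag.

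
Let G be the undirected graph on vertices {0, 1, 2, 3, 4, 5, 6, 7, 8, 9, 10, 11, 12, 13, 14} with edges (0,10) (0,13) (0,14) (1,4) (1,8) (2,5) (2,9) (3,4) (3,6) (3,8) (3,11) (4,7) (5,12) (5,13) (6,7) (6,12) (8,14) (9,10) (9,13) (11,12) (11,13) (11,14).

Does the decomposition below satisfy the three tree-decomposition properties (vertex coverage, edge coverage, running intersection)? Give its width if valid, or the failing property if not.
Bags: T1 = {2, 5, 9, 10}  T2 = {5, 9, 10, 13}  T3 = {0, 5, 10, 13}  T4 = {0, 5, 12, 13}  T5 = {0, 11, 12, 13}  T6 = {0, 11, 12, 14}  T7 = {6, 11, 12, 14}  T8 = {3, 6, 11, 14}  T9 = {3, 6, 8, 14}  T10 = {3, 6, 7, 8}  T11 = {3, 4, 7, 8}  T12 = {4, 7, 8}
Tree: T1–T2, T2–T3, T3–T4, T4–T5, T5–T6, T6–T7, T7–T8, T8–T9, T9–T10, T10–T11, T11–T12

A tree decomposition must satisfy three properties: every vertex lies in some bag; for every edge, both endpoints lie together in some bag; and for every vertex, the bags containing it form a connected subtree. Here vertex 1 appears in no bag, so the decomposition is invalid.

No — vertex 1 appears in no bag.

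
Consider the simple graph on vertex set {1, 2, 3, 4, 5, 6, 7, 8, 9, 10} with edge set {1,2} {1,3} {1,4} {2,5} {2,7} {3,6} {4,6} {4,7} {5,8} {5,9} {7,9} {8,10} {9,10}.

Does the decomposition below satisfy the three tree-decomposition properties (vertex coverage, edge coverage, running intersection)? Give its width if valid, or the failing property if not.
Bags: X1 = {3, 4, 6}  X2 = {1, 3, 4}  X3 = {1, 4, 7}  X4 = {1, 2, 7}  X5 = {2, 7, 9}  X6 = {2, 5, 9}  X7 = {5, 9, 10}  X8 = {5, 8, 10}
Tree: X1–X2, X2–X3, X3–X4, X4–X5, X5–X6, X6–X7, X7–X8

Every vertex of G appears in some bag (union = {1, 2, 3, 4, 5, 6, 7, 8, 9, 10}); every edge is covered by a bag; and for each vertex v the set of bags containing v is connected in the bag tree. The decomposition is therefore valid. The largest bag has 3 vertices, so the width is 2.

Yes; width 2.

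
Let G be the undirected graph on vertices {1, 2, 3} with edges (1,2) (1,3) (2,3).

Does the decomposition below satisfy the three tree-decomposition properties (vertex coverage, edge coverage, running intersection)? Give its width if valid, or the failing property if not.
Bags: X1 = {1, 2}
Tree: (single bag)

A tree decomposition must satisfy three properties: every vertex lies in some bag; for every edge, both endpoints lie together in some bag; and for every vertex, the bags containing it form a connected subtree. Here vertex 3 appears in no bag, so the decomposition is invalid.

No — vertex 3 appears in no bag.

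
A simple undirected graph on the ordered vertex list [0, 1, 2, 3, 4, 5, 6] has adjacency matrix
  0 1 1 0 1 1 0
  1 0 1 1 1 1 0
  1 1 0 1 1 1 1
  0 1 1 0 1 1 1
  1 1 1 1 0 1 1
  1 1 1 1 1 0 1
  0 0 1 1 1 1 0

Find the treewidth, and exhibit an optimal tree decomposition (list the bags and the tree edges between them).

Every bag has size at most 5, so the width is 5 − 1 = 4 and tw(G) ≤ 4. Conversely, {0, 1, 2, 4, 5} is a clique of size 5, and the vertices of any clique must share a bag in every tree decomposition; so some bag has ≥ 5 vertices and tw(G) ≥ 4. Therefore the treewidth is 4.

Treewidth 4.
Bags: B1 = {1, 2, 3, 4, 5}  B2 = {0, 1, 2, 4, 5}  B3 = {2, 3, 4, 5, 6}
Tree: B1–B2, B1–B3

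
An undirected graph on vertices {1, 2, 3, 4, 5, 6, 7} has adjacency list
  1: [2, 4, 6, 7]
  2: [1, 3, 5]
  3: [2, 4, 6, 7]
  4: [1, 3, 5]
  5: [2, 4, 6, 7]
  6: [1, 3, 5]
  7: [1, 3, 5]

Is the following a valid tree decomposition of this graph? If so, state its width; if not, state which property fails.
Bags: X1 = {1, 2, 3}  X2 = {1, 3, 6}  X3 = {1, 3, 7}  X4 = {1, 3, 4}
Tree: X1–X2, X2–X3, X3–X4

A tree decomposition must satisfy three properties: every vertex lies in some bag; for every edge, both endpoints lie together in some bag; and for every vertex, the bags containing it form a connected subtree. Here vertex 5 appears in no bag, so the decomposition is invalid.

No — vertex 5 appears in no bag.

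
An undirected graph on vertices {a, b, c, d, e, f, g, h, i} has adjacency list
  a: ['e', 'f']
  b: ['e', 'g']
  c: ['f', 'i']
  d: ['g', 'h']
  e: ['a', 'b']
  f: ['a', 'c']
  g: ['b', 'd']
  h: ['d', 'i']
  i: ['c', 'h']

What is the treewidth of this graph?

A width-2 tree decomposition is:
Bags: B1 = {d, h, i}  B2 = {d, g, i}  B3 = {b, g, i}  B4 = {b, e, i}  B5 = {a, e, i}  B6 = {a, f, i}  B7 = {c, f, i}
Tree: B1–B2, B2–B3, B3–B4, B4–B5, B5–B6, B6–B7
The largest bag has 3 vertices, giving width 2; this decomposition certifies tw(G) ≤ 2. For the lower bound, G contains the cycle i–h–d–g–b–e–a–f–c–i, so G is not a forest; only forests have treewidth ≤ 1, hence tw(G) ≥ 2. Hence tw(G) = 2 exactly.

2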